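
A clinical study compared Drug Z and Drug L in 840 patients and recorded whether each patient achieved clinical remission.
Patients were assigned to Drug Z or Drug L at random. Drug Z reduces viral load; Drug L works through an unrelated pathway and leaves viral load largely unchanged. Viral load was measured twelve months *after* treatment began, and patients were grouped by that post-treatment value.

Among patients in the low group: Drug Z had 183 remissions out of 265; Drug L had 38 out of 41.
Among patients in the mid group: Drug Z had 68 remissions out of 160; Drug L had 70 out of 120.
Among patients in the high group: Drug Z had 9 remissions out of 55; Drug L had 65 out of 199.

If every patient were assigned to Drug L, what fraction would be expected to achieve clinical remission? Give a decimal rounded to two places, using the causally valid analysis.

Because the drug influences viral load, viral load is a post-treatment mediator, not a confounder. Stratifying on it would bias the estimate; the causal effect is the crude pooled difference.
So P(outcome | do(Drug L)) is just the pooled rate for Drug L: 173/360 = 0.481.

0.48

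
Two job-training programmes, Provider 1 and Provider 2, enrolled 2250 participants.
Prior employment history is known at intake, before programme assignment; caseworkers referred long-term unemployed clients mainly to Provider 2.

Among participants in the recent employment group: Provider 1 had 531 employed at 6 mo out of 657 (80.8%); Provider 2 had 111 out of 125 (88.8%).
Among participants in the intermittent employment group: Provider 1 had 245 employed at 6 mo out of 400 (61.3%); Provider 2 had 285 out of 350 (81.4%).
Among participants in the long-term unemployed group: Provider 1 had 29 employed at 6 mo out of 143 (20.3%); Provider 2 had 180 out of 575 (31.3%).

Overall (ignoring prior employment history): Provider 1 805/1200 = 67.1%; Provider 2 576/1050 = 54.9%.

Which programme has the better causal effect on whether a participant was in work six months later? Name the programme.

The imbalance in prior employment history arose from how participants were allocated, not from anything the programme did; and prior employment history independently affects the outcome. The pooled gap is confounded — condition on prior employment history.
Within each level — recent employment: 80.8% vs 88.8%; intermittent employment: 61.3% vs 81.4%; long-term unemployed: 20.3% vs 31.3% — Provider 2 is higher every time.

Provider 2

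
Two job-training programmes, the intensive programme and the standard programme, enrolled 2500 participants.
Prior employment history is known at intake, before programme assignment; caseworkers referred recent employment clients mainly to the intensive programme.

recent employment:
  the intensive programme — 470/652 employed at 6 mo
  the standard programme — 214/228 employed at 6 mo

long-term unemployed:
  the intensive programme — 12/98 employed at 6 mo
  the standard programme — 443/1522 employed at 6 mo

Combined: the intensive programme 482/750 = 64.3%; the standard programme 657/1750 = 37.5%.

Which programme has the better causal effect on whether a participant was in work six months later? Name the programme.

Here prior employment history is a common cause — it drives both which programme a case falls under and the outcome. The crude comparison mixes populations; the stratum-specific rates are the causally relevant ones.
Within each level — recent employment: 72.1% vs 93.9%; long-term unemployed: 12.2% vs 29.1% — the standard programme is higher every time.

the standard programme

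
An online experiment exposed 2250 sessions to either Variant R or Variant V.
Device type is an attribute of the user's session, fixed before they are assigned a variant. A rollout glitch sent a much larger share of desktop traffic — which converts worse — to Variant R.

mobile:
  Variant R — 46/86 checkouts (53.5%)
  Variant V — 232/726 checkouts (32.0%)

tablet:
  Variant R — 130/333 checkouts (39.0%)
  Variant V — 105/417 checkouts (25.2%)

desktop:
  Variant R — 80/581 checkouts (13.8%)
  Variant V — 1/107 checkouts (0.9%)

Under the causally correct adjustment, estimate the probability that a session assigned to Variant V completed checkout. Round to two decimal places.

The imbalance in device type arose from how sessions were allocated, not from anything the variant did; and device type independently affects the outcome. The pooled gap is confounded — condition on device type.
Standardising Variant V to the population device type mix: 0.361·232/726 + 0.333·105/417 + 0.306·1/107 = 0.202.

0.20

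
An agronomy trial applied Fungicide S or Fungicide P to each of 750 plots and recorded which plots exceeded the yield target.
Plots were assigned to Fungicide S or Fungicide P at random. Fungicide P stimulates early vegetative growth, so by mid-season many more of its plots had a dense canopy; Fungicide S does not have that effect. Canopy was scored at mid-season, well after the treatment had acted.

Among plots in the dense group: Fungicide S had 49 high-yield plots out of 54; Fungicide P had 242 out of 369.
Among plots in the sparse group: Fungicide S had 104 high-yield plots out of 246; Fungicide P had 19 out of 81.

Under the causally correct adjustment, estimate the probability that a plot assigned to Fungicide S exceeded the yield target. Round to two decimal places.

Mid-season canopy is downstream of the fungicide. One should not condition on a consequence of treatment, so the overall rates are the right comparison.
So P(outcome | do(Fungicide S)) is just the pooled rate for Fungicide S: 153/300 = 0.510.

0.51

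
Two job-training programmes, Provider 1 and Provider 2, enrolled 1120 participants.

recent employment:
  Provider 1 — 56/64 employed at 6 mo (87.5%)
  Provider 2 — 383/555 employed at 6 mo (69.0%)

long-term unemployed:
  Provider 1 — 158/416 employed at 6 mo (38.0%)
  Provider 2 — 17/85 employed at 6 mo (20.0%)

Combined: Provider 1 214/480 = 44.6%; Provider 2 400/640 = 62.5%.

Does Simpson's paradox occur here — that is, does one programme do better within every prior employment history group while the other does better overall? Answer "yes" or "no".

Within each prior employment history level (recent employment 87.5% vs 69.0%; long-term unemployed 38.0% vs 20.0%), Provider 1 has the higher rate every time. Pooled: 44.6% vs 62.5% — Provider 2 has the higher rate overall. The two comparisons disagree.

yes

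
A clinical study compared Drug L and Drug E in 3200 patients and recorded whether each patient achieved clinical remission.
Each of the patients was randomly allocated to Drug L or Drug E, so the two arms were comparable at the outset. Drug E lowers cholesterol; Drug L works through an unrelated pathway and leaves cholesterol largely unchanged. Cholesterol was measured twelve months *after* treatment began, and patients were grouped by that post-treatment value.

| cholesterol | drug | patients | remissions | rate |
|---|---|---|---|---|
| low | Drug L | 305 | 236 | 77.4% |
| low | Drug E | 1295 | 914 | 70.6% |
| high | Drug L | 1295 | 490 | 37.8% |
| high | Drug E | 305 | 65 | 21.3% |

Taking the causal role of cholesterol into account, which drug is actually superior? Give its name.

Drug E

Within every cholesterol level Drug L has the higher rate, yet pooled Drug E does — Simpson's reversal.
Cholesterol lies on the pathway drug → cholesterol → outcome, so adjusting for it blocks the indirect effect. For the total causal effect of drug, use the unadjusted pooled rates.
Pooled: Drug L 45.4% vs Drug E 61.2%; Drug E is higher overall.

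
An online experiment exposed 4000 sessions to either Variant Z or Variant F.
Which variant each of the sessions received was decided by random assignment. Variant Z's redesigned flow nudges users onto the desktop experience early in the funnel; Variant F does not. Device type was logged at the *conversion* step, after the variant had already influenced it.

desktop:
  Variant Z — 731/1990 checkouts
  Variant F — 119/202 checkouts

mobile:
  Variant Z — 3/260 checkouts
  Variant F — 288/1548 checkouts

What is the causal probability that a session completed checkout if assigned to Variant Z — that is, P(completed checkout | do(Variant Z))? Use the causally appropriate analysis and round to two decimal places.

The stratified and pooled comparisons disagree (Variant F wins within each device type; Variant Z wins overall), so the answer turns on the causal role of device type.
The distribution of device type is itself part of what the variant does — it is an intermediate outcome. Holding it fixed would remove that part of the effect; the total effect is the pooled difference.
So P(outcome | do(Variant Z)) is just the pooled rate for Variant Z: 734/2250 = 0.326.

0.33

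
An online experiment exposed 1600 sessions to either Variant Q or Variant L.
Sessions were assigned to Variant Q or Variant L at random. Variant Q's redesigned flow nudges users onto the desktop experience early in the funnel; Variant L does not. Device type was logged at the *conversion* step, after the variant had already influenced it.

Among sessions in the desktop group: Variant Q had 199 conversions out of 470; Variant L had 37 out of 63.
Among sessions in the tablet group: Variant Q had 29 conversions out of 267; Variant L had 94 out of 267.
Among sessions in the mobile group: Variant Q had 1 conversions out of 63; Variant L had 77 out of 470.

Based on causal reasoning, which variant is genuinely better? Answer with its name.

Device type is downstream of the variant. One should not condition on a consequence of treatment, so the overall rates are the right comparison.
Pooled: Variant Q 28.6% vs Variant L 26.0%; Variant Q is higher overall.

Variant Q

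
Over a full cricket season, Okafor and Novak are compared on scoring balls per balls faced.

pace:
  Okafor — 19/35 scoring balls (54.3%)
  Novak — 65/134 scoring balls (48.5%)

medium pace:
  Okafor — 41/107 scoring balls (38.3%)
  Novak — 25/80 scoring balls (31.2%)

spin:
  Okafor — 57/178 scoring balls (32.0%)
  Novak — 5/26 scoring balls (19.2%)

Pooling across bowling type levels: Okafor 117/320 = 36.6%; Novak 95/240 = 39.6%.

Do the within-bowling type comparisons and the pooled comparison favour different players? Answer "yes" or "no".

Within each bowling type level (pace 54.3% vs 48.5%; medium pace 38.3% vs 31.2%; spin 32.0% vs 19.2%), Okafor has the higher rate every time. Pooled: 36.6% vs 39.6% — Novak has the higher rate overall. The two comparisons disagree.

yes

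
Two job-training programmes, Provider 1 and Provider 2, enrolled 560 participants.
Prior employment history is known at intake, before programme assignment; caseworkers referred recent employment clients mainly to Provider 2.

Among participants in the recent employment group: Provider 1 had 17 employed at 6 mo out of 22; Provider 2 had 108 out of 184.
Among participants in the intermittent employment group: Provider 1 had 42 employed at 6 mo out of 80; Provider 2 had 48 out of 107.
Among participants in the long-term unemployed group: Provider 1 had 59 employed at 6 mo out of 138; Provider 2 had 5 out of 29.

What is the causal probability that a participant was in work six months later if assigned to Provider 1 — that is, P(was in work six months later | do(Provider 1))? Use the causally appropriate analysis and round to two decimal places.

Here prior employment history is a common cause — it drives both which programme a case falls under and the outcome. The crude comparison mixes populations; the stratum-specific rates are the causally relevant ones.
Standardising Provider 1 to the population prior employment history mix: 0.368·17/22 + 0.334·42/80 + 0.298·59/138 = 0.587.

0.59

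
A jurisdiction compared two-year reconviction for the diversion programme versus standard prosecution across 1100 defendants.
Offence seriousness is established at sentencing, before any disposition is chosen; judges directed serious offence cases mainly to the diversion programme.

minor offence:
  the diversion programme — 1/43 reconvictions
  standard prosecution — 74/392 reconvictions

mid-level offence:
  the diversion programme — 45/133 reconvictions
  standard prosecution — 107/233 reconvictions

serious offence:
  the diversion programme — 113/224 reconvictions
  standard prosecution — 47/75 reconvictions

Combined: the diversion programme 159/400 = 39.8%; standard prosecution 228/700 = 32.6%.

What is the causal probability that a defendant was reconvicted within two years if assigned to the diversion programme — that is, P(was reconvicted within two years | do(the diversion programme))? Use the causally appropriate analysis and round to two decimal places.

0.26

Offence seriousness differs across dispositions for reasons unrelated to any effect of the disposition itself, and it separately predicts the outcome — a classic confounder. We must compare within offence seriousness levels.
Standardising the diversion programme to the population offence seriousness mix: 0.395·1/43 + 0.333·45/133 + 0.272·113/224 = 0.259.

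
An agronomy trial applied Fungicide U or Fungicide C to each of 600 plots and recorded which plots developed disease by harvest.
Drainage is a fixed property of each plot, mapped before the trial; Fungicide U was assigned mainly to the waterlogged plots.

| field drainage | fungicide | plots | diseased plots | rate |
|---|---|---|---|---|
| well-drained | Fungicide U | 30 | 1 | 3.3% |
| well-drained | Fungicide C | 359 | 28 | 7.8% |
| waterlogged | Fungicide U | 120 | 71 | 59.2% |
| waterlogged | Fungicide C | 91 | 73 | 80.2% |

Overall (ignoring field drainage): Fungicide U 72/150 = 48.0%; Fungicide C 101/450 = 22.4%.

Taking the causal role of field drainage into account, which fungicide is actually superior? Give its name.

Fungicide U

The imbalance in field drainage arose from how plots were allocated, not from anything the fungicide did; and field drainage independently affects the outcome. The pooled gap is confounded — condition on field drainage.
Within each level — well-drained: 3.3% vs 7.8%; waterlogged: 59.2% vs 80.2% — Fungicide U is lower every time.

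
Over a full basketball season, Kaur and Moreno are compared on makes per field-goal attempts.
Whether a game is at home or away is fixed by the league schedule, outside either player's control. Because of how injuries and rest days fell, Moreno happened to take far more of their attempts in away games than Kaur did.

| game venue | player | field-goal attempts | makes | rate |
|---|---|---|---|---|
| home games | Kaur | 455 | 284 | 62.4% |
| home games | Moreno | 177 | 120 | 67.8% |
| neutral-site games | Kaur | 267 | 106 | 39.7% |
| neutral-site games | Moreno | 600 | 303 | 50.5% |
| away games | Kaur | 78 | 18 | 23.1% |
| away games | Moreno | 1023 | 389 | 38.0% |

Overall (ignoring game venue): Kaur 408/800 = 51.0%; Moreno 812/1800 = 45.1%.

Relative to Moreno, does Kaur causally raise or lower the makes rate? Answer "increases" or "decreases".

decreases

Since game venue is a pre-existing factor (not a product of the player) and it affects the outcome on its own, it is a confounder. The stratified rates, not the pooled rate, identify the causal effect.
Within each level — home games: 62.4% vs 67.8%; neutral-site games: 39.7% vs 50.5%; away games: 23.1% vs 38.0% — Moreno is higher every time.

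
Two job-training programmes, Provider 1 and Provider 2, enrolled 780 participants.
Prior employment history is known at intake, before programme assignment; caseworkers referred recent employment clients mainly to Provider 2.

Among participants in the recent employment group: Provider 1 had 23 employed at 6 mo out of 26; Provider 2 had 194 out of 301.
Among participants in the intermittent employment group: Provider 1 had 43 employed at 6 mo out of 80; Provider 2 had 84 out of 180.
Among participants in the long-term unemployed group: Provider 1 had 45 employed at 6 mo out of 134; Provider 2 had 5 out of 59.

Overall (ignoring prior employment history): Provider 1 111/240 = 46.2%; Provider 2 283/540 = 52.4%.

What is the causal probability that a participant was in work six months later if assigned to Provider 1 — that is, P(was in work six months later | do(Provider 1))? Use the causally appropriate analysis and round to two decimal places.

0.63

Nothing the programme does changes prior employment history; the imbalance is an allocation artefact. With prior employment history also predicting the outcome, the pooled figure is confounded, and the within-stratum comparison is the causal one.
Standardising Provider 1 to the population prior employment history mix: 0.419·23/26 + 0.333·43/80 + 0.247·45/134 = 0.633.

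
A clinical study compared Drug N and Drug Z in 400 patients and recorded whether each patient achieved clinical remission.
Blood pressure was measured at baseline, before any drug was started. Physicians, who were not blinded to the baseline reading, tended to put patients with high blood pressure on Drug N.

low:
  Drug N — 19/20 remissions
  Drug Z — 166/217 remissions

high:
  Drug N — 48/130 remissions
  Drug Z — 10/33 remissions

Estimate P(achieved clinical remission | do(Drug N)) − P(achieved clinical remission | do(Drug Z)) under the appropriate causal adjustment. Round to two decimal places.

Nothing the drug does changes blood pressure; the imbalance is an allocation artefact. With blood pressure also predicting the outcome, the pooled figure is confounded, and the within-stratum comparison is the causal one.
Adjusting over the population distribution of blood pressure: 0.593·(0.950−0.765) + 0.407·(0.369−0.303) = +0.137.

+0.14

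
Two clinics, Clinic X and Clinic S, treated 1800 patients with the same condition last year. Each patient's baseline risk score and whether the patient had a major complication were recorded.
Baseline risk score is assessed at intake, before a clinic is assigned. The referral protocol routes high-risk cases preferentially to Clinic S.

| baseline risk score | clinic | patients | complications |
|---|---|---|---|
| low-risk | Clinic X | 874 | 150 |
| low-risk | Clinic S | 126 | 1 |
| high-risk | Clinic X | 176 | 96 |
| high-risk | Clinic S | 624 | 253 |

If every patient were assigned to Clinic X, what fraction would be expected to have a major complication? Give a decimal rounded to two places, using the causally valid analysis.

0.34

The stratified and pooled comparisons disagree (Clinic S wins within each baseline risk score; Clinic X wins overall), so the answer turns on the causal role of baseline risk score.
Here baseline risk score is a common cause — it drives both which clinic a case falls under and the outcome. The crude comparison mixes populations; the stratum-specific rates are the causally relevant ones.
Standardising Clinic X to the population baseline risk score mix: 0.556·150/874 + 0.444·96/176 = 0.338.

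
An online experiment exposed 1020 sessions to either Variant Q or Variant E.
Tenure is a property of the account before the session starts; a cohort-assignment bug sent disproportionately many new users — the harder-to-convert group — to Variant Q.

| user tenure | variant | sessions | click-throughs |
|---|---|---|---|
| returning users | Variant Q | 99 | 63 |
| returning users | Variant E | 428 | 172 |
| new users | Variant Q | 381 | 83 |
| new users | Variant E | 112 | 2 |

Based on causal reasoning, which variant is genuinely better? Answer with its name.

Variant Q

Since user tenure is a pre-existing factor (not a product of the variant) and it affects the outcome on its own, it is a confounder. The stratified rates, not the pooled rate, identify the causal effect.
Within each level — returning users: 63.6% vs 40.2%; new users: 21.8% vs 1.8% — Variant Q is higher every time.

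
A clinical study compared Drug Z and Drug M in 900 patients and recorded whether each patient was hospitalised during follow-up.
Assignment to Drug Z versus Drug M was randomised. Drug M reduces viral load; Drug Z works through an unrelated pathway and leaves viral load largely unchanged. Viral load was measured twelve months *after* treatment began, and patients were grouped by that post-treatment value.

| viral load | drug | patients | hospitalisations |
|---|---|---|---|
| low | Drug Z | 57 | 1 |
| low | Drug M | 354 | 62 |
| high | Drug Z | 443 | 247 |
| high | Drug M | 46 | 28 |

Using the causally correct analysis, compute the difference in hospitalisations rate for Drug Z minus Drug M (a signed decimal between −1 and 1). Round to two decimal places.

Within every viral load level Drug Z has the lower rate, yet pooled Drug M does — Simpson's reversal.
Viral load here is a post-treatment variable shaped by the drug; conditioning on it would introduce bias rather than remove it. The overall comparison is the causal one.
The causal difference is the pooled difference: 0.496 − 0.225 = +0.271.

+0.27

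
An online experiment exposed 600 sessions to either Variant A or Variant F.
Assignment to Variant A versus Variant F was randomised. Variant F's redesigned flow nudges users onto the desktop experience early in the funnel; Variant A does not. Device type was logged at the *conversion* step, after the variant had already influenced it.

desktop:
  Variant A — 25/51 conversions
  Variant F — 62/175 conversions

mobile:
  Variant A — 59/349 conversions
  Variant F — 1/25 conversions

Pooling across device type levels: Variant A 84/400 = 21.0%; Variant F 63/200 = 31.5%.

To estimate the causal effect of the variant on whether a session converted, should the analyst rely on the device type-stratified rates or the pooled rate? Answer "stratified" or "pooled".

Device type lies on the pathway variant → device type → outcome, so adjusting for it blocks the indirect effect. For the total causal effect of variant, use the unadjusted pooled rates.
Pooled: Variant A 21.0% vs Variant F 31.5%; Variant F is higher overall.

pooled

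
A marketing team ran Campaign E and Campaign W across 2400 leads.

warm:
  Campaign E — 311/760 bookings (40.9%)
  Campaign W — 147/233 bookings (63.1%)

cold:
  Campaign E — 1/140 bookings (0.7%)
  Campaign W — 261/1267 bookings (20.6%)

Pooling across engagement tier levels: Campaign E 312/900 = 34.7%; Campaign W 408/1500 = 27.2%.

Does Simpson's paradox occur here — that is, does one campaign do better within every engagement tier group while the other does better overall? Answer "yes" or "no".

yes

Within each engagement tier level (warm 40.9% vs 63.1%; cold 0.7% vs 20.6%), Campaign W has the higher rate every time. Pooled: 34.7% vs 27.2% — Campaign E has the higher rate overall. The two comparisons disagree.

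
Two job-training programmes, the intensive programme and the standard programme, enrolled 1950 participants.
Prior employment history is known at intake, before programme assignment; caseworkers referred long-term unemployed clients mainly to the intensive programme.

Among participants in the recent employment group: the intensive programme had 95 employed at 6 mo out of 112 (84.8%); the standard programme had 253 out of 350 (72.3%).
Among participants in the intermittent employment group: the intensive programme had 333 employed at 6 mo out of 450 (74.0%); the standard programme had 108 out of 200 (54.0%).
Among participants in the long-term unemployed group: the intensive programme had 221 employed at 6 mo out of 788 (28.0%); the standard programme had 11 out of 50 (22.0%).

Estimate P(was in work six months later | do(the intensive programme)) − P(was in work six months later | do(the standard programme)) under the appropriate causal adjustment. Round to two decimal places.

+0.12

The imbalance in prior employment history arose from how participants were allocated, not from anything the programme did; and prior employment history independently affects the outcome. The pooled gap is confounded — condition on prior employment history.
Adjusting over the population distribution of prior employment history: 0.237·(0.848−0.723) + 0.333·(0.740−0.540) + 0.430·(0.280−0.220) = +0.122.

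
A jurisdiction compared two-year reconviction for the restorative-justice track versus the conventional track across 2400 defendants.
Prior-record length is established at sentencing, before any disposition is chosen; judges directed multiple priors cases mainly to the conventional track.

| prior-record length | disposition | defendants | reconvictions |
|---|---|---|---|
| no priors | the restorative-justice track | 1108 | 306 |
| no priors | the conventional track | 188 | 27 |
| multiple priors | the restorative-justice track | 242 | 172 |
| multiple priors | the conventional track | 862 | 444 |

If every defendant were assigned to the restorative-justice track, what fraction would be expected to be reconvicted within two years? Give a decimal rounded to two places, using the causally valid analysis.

0.48

Prior-record length satisfies the back-door criterion: it is not a descendant of the disposition, and it blocks the spurious path from disposition to outcome. Adjusting for it (i.e., using the within-prior-record length rates) gives the causal effect.
Standardising the restorative-justice track to the population prior-record length mix: 0.540·306/1108 + 0.460·172/242 = 0.476.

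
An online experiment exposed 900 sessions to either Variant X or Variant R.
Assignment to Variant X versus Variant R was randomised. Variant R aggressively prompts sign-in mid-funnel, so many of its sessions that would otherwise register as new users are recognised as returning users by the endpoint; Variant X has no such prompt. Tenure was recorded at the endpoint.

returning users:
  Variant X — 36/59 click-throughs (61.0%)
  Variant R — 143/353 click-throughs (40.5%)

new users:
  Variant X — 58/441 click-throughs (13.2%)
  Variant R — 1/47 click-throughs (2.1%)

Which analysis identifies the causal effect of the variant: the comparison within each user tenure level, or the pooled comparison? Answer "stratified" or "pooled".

The user tenure-specific comparison favours Variant X throughout, but the pooled figures favour Variant R. The question is whether to condition on user tenure.
User tenure is recorded after the variant and is itself shifted by it — it sits on the causal path from variant to outcome. Conditioning on a mediator would strip out part of the effect we want; the pooled comparison gives the total causal effect.
Pooled: Variant X 18.8% vs Variant R 36.0%; Variant R is higher overall.

pooled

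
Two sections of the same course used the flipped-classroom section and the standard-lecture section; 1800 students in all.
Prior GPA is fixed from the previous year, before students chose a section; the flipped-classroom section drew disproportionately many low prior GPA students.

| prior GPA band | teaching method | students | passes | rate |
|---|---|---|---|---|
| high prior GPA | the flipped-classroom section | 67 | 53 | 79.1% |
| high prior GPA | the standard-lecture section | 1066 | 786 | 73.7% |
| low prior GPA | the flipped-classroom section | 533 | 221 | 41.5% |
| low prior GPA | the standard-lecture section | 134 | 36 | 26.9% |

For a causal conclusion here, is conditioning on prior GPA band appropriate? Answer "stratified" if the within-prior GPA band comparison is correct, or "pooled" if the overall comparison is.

Prior GPA band differs across teaching methods for reasons unrelated to any effect of the teaching method itself, and it separately predicts the outcome — a classic confounder. We must compare within prior GPA band levels.
Within each level — high prior GPA: 79.1% vs 73.7%; low prior GPA: 41.5% vs 26.9% — the flipped-classroom section is higher every time.

stratified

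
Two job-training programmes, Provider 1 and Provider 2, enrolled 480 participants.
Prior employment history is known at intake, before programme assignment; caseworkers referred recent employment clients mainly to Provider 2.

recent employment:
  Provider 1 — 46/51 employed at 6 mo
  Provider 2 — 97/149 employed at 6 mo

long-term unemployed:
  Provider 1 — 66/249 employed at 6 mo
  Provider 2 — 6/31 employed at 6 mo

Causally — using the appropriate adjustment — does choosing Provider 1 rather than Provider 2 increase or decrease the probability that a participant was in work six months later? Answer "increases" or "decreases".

Here prior employment history is a common cause — it drives both which programme a case falls under and the outcome. The crude comparison mixes populations; the stratum-specific rates are the causally relevant ones.
Within each level — recent employment: 90.2% vs 65.1%; long-term unemployed: 26.5% vs 19.4% — Provider 1 is higher every time.

increases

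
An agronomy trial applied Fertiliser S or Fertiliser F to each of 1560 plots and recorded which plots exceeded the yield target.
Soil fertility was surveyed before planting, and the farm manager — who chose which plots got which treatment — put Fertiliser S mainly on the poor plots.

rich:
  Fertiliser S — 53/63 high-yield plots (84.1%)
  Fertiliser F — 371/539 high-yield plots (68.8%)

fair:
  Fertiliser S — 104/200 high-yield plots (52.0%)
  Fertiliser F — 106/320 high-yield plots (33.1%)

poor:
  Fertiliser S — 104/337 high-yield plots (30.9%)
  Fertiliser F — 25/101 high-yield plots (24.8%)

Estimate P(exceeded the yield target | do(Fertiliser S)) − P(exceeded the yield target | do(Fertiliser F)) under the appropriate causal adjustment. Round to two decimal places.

+0.14

The imbalance in soil fertility arose from how plots were allocated, not from anything the fertiliser did; and soil fertility independently affects the outcome. The pooled gap is confounded — condition on soil fertility.
Adjusting over the population distribution of soil fertility: 0.386·(0.841−0.688) + 0.333·(0.520−0.331) + 0.281·(0.309−0.248) = +0.139.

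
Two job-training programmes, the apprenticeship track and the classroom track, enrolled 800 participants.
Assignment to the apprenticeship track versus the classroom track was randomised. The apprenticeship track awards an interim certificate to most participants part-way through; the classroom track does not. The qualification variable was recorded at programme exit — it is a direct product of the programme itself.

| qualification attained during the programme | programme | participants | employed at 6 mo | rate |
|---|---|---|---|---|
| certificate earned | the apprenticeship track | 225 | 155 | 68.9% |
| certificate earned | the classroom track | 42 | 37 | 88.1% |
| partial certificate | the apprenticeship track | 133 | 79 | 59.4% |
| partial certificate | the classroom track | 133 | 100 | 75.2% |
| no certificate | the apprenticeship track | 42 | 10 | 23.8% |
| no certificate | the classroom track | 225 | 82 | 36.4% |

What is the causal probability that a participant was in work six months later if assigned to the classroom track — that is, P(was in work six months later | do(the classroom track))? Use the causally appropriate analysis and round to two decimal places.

0.55

The distribution of qualification attained during the programme is itself part of what the programme does — it is an intermediate outcome. Holding it fixed would remove that part of the effect; the total effect is the pooled difference.
So P(outcome | do(the classroom track)) is just the pooled rate for the classroom track: 219/400 = 0.547.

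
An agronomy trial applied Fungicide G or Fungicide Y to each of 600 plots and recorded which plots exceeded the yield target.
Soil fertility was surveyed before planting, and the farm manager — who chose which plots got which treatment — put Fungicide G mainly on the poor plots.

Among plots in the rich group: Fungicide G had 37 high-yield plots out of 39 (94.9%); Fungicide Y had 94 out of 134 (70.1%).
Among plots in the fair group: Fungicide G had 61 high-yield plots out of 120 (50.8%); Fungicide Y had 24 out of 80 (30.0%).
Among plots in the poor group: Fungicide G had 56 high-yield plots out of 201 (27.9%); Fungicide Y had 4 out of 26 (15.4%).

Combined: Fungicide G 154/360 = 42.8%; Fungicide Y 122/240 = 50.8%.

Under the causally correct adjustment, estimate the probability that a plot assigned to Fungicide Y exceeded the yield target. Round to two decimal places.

Fungicide G is higher inside every soil fertility stratum but Fungicide Y is higher in aggregate. Whether to stratify depends on how soil fertility relates to the fungicide.
The imbalance in soil fertility arose from how plots were allocated, not from anything the fungicide did; and soil fertility independently affects the outcome. The pooled gap is confounded — condition on soil fertility.
Standardising Fungicide Y to the population soil fertility mix: 0.288·94/134 + 0.333·24/80 + 0.378·4/26 = 0.360.

0.36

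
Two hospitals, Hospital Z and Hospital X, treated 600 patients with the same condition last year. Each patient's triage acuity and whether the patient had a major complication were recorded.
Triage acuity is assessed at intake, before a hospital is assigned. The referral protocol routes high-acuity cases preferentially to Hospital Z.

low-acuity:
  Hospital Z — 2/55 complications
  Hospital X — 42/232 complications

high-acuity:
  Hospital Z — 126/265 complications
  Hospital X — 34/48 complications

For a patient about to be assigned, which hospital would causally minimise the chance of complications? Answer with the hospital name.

Hospital Z

The triage acuity-specific comparison favours Hospital Z throughout, but the pooled figures favour Hospital X. The question is whether to condition on triage acuity.
Triage acuity is set before the hospital has any effect — it is not caused by the hospital — and it independently drives the outcome. That makes it a confounder, so the causal comparison is within triage acuity levels.
Within each level — low-acuity: 3.6% vs 18.1%; high-acuity: 47.5% vs 70.8% — Hospital Z is lower every time.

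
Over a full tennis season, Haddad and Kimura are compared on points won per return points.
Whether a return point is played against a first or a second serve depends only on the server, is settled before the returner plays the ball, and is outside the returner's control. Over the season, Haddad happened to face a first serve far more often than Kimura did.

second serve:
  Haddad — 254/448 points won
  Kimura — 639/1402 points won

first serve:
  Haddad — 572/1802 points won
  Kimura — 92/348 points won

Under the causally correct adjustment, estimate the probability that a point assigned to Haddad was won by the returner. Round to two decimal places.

Serve type is set before the player has any effect — it is not caused by the player — and it independently drives the outcome. That makes it a confounder, so the causal comparison is within serve type levels.
Standardising Haddad to the population serve type mix: 0.463·254/448 + 0.537·572/1802 = 0.433.

0.43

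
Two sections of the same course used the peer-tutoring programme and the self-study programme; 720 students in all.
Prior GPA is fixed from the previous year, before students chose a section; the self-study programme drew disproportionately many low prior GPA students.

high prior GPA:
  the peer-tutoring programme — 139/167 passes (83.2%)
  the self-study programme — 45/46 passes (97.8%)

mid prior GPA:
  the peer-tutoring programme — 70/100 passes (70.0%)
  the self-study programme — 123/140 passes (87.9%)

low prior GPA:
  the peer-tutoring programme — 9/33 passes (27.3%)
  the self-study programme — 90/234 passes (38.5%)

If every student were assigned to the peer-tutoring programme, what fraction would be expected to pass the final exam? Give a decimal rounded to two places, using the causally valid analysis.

The prior GPA band-specific comparison favours the self-study programme throughout, but the pooled figures favour the peer-tutoring programme. The question is whether to condition on prior GPA band.
The imbalance in prior GPA band arose from how students were allocated, not from anything the teaching method did; and prior GPA band independently affects the outcome. The pooled gap is confounded — condition on prior GPA band.
Standardising the peer-tutoring programme to the population prior GPA band mix: 0.296·139/167 + 0.333·70/100 + 0.371·9/33 = 0.581.

0.58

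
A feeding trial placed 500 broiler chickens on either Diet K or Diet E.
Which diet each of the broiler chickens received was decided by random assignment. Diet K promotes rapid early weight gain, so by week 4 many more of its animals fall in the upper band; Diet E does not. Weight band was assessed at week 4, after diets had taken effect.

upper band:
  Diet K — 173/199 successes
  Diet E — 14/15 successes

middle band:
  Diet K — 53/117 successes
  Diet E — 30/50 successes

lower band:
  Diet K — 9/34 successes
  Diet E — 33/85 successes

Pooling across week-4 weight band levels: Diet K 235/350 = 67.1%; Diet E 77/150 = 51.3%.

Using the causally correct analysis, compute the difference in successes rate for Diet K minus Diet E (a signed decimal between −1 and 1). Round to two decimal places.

The distribution of week-4 weight band is itself part of what the diet does — it is an intermediate outcome. Holding it fixed would remove that part of the effect; the total effect is the pooled difference.
The causal difference is the pooled difference: 0.671 − 0.513 = +0.158.

+0.16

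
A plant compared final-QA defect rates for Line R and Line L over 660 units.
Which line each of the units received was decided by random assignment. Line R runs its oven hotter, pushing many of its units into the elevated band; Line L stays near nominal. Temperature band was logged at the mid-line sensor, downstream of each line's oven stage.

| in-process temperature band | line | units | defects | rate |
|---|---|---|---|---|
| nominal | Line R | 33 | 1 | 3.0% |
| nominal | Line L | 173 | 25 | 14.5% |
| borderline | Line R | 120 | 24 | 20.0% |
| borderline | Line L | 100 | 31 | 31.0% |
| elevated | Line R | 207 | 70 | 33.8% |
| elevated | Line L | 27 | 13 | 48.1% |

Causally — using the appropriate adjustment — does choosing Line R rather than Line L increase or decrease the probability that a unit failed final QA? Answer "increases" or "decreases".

In-process temperature band is downstream of the line. One should not condition on a consequence of treatment, so the overall rates are the right comparison.
Pooled: Line R 26.4% vs Line L 23.0%; Line L is lower overall.

increases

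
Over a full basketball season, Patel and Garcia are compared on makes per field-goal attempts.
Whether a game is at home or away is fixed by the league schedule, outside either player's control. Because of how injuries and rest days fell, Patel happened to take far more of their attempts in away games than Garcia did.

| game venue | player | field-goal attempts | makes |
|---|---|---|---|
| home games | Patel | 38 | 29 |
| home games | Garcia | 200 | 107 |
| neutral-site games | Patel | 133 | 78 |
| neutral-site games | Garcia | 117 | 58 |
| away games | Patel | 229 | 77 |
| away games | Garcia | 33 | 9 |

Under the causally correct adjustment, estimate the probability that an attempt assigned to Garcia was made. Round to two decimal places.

Here game venue is a common cause — it drives both which player a case falls under and the outcome. The crude comparison mixes populations; the stratum-specific rates are the causally relevant ones.
Standardising Garcia to the population game venue mix: 0.317·107/200 + 0.333·58/117 + 0.349·9/33 = 0.430.

0.43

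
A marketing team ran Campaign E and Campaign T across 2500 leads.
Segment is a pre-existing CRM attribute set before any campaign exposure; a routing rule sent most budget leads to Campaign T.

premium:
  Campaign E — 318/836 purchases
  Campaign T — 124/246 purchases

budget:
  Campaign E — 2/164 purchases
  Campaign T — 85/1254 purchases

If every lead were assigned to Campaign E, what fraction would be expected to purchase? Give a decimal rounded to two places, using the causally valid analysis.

0.17

The stratified and pooled comparisons disagree (Campaign T wins within each customer segment; Campaign E wins overall), so the answer turns on the causal role of customer segment.
Customer segment satisfies the back-door criterion: it is not a descendant of the campaign, and it blocks the spurious path from campaign to outcome. Adjusting for it (i.e., using the within-customer segment rates) gives the causal effect.
Standardising Campaign E to the population customer segment mix: 0.433·318/836 + 0.567·2/164 = 0.172.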